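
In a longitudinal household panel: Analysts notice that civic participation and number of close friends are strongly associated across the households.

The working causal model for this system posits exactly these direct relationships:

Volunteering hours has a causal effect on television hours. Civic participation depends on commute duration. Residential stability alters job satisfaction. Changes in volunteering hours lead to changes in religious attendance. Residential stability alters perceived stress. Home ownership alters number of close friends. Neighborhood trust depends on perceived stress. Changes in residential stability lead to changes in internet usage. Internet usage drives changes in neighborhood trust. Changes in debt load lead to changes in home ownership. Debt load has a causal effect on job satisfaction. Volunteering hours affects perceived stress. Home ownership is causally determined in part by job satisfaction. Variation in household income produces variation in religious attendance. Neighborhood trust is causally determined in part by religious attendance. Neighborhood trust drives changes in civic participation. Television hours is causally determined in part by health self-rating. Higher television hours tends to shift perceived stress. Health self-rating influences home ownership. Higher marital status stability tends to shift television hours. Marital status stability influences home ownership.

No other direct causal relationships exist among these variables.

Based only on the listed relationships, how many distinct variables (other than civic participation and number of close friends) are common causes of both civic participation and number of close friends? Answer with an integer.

3

The common causes are: health self-rating (to civic participation via health self-rating → television hours → perceived stress → neighborhood trust → civic participation; to number of close friends via health self-rating → home ownership → number of close friends); marital status stability (to civic participation via marital status stability → television hours → perceived stress → neighborhood trust → civic participation; to number of close friends via marital status stability → home ownership → number of close friends); residential stability (to civic participation via residential stability → perceived stress → neighborhood trust → civic participation; to number of close friends via residential stability → job satisfaction → home ownership → number of close friends).
Every other variable lacks a causal path to at least one of civic participation and number of close friends.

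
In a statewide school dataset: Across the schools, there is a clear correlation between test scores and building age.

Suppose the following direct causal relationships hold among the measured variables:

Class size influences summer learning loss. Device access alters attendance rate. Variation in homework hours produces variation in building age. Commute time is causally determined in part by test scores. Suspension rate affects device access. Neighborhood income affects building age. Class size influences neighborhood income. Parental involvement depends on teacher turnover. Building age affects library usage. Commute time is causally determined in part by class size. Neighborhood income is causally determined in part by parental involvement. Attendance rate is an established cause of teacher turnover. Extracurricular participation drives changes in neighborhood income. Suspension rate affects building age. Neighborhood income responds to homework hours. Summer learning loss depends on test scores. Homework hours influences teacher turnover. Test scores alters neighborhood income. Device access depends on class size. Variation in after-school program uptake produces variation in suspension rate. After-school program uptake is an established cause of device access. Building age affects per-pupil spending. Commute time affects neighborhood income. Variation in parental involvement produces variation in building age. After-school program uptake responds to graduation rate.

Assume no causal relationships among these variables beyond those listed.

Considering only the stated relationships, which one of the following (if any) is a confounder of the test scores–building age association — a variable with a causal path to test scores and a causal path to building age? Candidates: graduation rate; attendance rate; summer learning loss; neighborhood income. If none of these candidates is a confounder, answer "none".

None of the listed candidates has causal paths to both test scores and building age in the stated relationships, so none is a common cause.

none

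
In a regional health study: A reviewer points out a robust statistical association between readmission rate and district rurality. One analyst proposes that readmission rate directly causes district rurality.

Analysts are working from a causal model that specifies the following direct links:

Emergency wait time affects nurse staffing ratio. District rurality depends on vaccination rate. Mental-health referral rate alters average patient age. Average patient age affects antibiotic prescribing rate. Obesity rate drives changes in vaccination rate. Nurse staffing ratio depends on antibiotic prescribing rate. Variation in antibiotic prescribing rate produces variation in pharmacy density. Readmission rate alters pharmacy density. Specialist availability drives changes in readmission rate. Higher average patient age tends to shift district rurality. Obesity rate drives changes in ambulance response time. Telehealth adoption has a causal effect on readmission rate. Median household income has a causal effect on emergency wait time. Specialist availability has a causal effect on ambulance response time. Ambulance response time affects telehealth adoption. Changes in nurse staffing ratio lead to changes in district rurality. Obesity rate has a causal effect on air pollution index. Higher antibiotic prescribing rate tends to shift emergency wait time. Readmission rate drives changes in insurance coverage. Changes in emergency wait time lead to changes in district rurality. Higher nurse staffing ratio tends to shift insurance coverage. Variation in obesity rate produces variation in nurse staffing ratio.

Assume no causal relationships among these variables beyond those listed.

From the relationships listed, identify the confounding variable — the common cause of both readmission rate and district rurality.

Obesity rate has a causal path to readmission rate (obesity rate → ambulance response time → telehealth adoption → readmission rate) and a separate causal path to district rurality (obesity rate → nurse staffing ratio → district rurality), so it is a common cause of both.
No stated relationship gives readmission rate a causal route to district rurality, so the correlation is explained by the shared upstream cause rather than a direct effect.

obesity rate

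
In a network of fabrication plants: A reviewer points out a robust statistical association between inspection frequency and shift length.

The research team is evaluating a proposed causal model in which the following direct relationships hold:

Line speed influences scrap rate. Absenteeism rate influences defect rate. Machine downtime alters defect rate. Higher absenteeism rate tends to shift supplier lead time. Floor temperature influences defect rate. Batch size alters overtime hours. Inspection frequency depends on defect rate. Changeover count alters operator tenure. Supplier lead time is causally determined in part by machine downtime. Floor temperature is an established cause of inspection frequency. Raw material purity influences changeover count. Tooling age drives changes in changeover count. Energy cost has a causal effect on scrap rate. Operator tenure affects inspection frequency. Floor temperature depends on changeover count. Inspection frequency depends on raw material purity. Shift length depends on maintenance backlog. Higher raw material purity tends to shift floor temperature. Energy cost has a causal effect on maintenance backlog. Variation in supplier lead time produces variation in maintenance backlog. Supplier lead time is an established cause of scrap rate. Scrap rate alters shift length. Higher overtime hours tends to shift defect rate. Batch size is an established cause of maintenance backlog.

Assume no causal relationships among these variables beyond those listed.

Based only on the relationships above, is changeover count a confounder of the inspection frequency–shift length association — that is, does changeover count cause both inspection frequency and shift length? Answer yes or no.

Changeover count has no stated causal path to shift length. A confounder must cause both variables, so changeover count does not qualify.

no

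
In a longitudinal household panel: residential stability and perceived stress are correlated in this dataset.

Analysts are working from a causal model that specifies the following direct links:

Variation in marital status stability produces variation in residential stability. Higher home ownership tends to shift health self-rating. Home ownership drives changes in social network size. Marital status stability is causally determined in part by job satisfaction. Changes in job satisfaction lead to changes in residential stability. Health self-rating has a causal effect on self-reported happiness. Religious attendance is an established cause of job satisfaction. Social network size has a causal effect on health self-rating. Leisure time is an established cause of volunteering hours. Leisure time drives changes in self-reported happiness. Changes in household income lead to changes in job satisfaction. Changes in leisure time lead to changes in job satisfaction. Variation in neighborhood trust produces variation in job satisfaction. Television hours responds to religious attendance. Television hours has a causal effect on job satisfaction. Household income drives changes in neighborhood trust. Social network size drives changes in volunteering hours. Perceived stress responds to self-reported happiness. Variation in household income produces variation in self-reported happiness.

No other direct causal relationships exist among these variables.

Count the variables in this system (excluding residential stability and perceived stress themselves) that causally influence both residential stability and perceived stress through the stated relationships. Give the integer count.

2

The common causes are: household income (to residential stability via household income → job satisfaction → residential stability; to perceived stress via household income → self-reported happiness → perceived stress); leisure time (to residential stability via leisure time → job satisfaction → residential stability; to perceived stress via leisure time → self-reported happiness → perceived stress).
Every other variable lacks a causal path to at least one of residential stability and perceived stress.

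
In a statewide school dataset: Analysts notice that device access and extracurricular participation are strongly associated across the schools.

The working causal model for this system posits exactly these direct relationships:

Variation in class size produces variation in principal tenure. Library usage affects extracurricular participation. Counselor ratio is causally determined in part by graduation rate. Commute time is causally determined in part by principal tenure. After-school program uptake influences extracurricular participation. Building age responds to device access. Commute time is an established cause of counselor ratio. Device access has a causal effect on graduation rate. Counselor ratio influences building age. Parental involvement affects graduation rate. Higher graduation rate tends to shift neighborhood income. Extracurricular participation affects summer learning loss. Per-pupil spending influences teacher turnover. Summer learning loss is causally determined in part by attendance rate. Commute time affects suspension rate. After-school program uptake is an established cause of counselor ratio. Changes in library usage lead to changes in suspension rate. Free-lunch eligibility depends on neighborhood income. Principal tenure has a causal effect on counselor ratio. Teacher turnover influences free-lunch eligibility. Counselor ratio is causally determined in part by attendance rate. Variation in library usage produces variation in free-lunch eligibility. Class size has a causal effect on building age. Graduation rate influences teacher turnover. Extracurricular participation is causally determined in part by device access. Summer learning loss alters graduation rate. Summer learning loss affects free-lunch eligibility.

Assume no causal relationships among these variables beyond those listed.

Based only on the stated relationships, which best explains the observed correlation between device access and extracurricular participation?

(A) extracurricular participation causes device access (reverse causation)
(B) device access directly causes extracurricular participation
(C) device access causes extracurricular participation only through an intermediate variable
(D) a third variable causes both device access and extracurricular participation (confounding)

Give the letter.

B

There is a stated direct causal link device access → extracurricular participation, and no variable causes both device access and extracurricular participation, so the correlation reflects direct causation.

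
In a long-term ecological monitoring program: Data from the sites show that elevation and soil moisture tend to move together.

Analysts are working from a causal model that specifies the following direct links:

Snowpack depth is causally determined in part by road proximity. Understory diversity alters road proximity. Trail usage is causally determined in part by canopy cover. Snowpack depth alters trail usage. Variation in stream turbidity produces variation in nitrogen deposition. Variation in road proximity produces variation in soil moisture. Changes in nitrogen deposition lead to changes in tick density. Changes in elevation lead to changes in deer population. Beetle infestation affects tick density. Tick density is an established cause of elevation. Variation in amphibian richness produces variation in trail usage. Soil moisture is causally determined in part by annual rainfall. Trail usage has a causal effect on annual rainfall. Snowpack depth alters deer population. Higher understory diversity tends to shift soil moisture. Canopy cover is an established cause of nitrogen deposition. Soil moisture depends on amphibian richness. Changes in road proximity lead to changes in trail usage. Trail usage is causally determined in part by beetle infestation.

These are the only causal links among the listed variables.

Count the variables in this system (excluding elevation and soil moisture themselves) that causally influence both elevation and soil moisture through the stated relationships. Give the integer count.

The common causes are: beetle infestation (to elevation via beetle infestation → tick density → elevation; to soil moisture via beetle infestation → trail usage → annual rainfall → soil moisture); canopy cover (to elevation via canopy cover → nitrogen deposition → tick density → elevation; to soil moisture via canopy cover → trail usage → annual rainfall → soil moisture).
Every other variable lacks a causal path to at least one of elevation and soil moisture.

2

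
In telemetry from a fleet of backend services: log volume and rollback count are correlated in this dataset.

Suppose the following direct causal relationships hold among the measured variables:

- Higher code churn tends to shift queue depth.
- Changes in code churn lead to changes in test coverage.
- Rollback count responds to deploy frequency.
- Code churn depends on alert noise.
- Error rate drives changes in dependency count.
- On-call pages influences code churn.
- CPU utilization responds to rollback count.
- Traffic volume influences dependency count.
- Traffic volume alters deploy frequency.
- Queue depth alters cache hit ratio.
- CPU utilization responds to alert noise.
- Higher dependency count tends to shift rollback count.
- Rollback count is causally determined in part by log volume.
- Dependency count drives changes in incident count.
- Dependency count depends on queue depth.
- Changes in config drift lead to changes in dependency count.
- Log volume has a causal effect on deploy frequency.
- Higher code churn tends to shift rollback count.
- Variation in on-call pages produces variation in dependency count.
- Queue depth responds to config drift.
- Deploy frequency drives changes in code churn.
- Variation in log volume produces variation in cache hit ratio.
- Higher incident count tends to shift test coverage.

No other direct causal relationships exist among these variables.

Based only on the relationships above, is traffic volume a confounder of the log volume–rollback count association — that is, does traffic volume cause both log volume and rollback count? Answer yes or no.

Traffic volume has no stated causal path to log volume. A confounder must cause both variables, so traffic volume does not qualify.

no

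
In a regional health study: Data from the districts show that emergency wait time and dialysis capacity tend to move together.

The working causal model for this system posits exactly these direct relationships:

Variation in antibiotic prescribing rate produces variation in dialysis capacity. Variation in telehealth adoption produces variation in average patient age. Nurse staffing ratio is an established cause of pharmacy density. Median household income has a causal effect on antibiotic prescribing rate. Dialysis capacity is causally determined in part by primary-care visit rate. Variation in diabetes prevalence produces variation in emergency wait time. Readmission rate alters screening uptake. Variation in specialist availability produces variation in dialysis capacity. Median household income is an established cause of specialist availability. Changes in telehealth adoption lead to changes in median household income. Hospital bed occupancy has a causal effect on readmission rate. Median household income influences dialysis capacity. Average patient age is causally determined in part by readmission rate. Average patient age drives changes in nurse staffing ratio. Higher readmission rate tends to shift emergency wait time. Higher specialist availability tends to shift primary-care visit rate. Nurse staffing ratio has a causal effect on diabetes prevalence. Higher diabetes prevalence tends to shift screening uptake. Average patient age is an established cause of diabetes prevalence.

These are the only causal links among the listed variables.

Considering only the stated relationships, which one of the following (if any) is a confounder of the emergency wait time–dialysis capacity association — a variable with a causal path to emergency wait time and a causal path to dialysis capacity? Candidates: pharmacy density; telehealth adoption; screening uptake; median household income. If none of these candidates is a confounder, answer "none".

Telehealth adoption causes emergency wait time (telehealth adoption → average patient age → diabetes prevalence → emergency wait time) and also causes dialysis capacity (telehealth adoption → median household income → dialysis capacity); it is a common cause of both.
Each of the other candidates lacks a causal path to at least one of emergency wait time and dialysis capacity, so they do not confound the relationship.

telehealth adoption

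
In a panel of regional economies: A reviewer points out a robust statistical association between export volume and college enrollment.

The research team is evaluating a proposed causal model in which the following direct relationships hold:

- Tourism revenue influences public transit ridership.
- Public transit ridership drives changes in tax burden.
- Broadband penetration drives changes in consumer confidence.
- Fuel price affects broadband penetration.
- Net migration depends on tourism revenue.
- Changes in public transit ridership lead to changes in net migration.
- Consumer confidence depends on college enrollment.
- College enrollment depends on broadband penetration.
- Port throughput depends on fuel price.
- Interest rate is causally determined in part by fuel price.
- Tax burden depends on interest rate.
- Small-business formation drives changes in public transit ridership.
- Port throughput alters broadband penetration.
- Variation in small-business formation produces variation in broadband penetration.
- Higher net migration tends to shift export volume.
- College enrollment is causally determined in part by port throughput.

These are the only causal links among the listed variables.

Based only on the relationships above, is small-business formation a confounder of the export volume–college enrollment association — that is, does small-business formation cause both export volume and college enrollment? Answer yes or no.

Small-business formation has a causal path to export volume (small-business formation → public transit ridership → net migration → export volume) and to college enrollment (small-business formation → broadband penetration → college enrollment), so it is a common cause of both — a confounder.

yes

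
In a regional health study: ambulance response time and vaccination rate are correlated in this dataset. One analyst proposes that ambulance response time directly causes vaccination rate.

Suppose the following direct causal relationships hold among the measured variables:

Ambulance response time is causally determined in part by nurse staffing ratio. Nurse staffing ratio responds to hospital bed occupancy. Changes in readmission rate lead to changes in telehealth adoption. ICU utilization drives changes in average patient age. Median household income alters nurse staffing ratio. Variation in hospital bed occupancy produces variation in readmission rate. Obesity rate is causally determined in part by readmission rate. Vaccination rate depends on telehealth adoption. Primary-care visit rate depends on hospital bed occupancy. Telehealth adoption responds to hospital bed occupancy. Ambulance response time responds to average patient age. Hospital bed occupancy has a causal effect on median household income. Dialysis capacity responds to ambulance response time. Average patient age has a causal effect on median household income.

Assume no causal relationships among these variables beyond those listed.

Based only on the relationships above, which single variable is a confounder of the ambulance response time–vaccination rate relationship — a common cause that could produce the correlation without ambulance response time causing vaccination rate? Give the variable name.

hospital bed occupancy

Hospital bed occupancy has a causal path to ambulance response time (hospital bed occupancy → nurse staffing ratio → ambulance response time) and a separate causal path to vaccination rate (hospital bed occupancy → telehealth adoption → vaccination rate), so it is a common cause of both.
No stated relationship gives ambulance response time a causal route to vaccination rate, so the correlation is explained by the shared upstream cause rather than a direct effect.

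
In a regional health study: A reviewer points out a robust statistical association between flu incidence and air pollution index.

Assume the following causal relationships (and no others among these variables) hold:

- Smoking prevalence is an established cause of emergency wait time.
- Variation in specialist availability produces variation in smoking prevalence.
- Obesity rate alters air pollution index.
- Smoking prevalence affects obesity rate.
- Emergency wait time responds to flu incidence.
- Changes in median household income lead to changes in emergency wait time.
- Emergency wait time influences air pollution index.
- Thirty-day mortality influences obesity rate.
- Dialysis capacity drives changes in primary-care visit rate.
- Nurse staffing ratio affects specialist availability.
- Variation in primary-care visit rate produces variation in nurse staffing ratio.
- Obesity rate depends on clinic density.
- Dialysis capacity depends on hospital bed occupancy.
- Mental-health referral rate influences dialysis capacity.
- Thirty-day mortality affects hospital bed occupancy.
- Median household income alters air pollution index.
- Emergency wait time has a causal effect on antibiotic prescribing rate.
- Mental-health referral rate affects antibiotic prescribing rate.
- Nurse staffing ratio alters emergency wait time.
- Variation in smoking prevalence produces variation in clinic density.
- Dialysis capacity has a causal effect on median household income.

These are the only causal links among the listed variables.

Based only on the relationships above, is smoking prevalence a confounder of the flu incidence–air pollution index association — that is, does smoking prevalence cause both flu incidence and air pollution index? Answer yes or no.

Smoking prevalence has no stated causal path to flu incidence. A confounder must cause both variables, so smoking prevalence does not qualify.

no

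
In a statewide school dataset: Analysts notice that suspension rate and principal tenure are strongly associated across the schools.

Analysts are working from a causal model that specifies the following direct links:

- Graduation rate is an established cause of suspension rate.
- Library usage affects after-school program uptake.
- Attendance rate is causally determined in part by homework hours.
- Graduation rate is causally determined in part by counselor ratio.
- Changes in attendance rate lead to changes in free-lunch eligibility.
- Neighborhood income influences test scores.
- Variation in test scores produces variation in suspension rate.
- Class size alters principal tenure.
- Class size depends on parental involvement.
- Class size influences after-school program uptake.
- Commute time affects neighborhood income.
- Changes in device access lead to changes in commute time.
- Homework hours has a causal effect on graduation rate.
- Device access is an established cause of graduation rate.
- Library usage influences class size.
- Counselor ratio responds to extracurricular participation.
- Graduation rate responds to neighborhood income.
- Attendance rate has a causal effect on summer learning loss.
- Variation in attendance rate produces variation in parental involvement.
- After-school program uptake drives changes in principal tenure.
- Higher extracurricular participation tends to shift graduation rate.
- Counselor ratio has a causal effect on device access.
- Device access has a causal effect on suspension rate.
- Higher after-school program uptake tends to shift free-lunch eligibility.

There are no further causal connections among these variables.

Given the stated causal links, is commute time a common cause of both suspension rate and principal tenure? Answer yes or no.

no

Commute time has no stated causal path to principal tenure. A confounder must cause both variables, so commute time does not qualify.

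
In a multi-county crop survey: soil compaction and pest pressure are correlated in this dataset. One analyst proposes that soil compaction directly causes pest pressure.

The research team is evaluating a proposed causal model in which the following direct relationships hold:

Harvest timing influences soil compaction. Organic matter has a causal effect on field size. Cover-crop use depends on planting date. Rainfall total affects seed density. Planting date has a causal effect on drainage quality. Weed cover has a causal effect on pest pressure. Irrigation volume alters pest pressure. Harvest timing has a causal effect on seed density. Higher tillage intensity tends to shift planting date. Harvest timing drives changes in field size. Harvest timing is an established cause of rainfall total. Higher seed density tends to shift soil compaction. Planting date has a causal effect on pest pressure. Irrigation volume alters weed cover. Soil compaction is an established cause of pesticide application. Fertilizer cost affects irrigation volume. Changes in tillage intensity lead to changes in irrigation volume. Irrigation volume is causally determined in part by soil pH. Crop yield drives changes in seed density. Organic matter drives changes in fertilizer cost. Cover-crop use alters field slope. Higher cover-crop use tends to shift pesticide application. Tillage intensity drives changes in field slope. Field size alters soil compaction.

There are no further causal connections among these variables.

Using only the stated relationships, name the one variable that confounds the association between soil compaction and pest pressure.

Organic matter has a causal path to soil compaction (organic matter → field size → soil compaction) and a separate causal path to pest pressure (organic matter → fertilizer cost → irrigation volume → pest pressure), so it is a common cause of both.
No stated relationship gives soil compaction a causal route to pest pressure, so the correlation is explained by the shared upstream cause rather than a direct effect.

organic matter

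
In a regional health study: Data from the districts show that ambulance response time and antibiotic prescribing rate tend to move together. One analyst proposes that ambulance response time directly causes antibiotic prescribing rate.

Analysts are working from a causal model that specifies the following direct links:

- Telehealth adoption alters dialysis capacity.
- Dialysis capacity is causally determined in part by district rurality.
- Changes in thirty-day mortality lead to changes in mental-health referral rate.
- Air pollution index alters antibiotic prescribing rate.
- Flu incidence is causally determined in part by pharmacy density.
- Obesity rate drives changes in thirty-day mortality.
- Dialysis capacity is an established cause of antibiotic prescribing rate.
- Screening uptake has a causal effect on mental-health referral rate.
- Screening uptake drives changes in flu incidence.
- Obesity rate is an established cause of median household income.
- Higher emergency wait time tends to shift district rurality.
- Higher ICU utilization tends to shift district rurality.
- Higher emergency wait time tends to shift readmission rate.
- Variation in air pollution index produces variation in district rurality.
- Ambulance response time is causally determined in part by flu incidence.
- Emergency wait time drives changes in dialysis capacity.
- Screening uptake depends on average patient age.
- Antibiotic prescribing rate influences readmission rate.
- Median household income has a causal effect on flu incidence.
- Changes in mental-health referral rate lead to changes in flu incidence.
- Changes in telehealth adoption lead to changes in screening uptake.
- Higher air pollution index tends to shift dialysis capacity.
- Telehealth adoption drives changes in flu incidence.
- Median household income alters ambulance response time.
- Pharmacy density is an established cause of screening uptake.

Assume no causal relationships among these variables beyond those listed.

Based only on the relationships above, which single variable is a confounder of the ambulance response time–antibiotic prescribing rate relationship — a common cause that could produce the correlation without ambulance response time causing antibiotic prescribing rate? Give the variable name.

telehealth adoption

Telehealth adoption has a causal path to ambulance response time (telehealth adoption → flu incidence → ambulance response time) and a separate causal path to antibiotic prescribing rate (telehealth adoption → dialysis capacity → antibiotic prescribing rate), so it is a common cause of both.
No stated relationship gives ambulance response time a causal route to antibiotic prescribing rate, so the correlation is explained by the shared upstream cause rather than a direct effect.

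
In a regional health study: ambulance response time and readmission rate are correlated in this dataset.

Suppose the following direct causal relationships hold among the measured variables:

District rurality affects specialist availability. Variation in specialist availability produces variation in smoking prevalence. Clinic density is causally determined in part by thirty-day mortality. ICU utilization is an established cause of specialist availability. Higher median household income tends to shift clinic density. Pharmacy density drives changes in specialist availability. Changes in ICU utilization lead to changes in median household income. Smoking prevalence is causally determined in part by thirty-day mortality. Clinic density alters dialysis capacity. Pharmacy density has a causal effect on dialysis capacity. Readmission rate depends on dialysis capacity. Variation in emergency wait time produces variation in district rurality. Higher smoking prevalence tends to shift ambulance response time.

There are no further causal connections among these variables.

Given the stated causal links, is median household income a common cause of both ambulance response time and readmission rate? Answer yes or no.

Median household income has no stated causal path to ambulance response time. A confounder must cause both variables, so median household income does not qualify.

no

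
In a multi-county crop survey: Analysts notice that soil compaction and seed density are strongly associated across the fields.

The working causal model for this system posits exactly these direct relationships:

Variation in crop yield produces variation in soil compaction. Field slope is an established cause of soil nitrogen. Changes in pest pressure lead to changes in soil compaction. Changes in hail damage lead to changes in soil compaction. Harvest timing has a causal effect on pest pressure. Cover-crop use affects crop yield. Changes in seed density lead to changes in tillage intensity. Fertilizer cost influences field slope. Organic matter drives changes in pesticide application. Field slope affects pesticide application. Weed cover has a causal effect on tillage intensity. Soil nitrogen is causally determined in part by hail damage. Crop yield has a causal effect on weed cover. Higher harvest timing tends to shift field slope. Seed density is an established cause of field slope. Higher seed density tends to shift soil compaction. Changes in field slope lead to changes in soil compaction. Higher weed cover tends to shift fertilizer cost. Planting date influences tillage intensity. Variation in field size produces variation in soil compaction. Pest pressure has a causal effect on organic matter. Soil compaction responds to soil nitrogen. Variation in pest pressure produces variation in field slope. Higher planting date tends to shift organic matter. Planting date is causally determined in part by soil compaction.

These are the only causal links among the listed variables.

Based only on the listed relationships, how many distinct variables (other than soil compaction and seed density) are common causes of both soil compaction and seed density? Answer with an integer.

0

No listed variable has a causal path to both soil compaction and seed density, so there are no common causes.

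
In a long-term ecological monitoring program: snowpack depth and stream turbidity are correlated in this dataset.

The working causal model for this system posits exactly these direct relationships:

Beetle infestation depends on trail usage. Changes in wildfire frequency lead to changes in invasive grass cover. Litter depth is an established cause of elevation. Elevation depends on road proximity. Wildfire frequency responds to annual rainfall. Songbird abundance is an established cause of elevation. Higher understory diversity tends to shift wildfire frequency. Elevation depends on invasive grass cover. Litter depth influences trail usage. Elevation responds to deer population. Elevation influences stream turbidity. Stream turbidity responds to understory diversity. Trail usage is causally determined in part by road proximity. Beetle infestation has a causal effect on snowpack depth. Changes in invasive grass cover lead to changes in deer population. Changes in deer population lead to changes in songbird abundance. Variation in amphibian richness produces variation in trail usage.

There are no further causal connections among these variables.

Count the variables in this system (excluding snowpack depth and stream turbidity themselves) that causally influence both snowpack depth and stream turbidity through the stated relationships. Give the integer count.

2

The common causes are: litter depth (to snowpack depth via litter depth → trail usage → beetle infestation → snowpack depth; to stream turbidity via litter depth → elevation → stream turbidity); road proximity (to snowpack depth via road proximity → trail usage → beetle infestation → snowpack depth; to stream turbidity via road proximity → elevation → stream turbidity).
Every other variable lacks a causal path to at least one of snowpack depth and stream turbidity.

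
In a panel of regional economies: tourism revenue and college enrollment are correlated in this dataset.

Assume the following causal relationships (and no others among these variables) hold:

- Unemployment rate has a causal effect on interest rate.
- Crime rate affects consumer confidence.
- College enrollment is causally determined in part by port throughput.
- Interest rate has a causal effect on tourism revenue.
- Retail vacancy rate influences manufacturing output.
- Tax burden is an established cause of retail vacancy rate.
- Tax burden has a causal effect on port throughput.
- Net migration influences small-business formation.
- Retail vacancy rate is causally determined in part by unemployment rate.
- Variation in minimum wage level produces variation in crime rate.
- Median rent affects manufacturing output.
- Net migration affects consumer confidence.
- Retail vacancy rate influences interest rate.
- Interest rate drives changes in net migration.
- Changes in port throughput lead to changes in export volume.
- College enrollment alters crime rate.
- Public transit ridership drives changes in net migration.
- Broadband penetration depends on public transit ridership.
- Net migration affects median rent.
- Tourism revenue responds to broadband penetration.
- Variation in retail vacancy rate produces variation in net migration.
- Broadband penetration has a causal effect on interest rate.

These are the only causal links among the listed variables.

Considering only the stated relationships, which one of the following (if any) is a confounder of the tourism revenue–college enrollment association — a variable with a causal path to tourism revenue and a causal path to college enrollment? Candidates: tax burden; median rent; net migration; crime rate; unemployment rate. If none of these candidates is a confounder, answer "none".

tax burden

Tax burden causes tourism revenue (tax burden → retail vacancy rate → interest rate → tourism revenue) and also causes college enrollment (tax burden → port throughput → college enrollment); it is a common cause of both.
Each of the other candidates lacks a causal path to at least one of tourism revenue and college enrollment, so they do not confound the relationship.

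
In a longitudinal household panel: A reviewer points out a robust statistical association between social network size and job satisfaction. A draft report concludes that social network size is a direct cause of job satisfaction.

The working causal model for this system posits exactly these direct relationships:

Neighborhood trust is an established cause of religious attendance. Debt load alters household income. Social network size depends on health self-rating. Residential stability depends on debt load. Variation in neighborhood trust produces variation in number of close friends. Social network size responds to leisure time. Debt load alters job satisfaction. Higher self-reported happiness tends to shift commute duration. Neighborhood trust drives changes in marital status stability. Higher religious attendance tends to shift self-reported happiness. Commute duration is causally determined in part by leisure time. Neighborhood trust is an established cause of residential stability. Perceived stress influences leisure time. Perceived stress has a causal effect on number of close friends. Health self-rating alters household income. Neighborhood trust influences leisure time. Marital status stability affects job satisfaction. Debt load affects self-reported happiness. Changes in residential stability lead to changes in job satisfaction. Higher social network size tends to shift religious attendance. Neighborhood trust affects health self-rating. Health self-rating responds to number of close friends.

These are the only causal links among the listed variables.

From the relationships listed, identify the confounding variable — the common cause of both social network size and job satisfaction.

Neighborhood trust has a causal path to social network size (neighborhood trust → leisure time → social network size) and a separate causal path to job satisfaction (neighborhood trust → marital status stability → job satisfaction), so it is a common cause of both.
No stated relationship gives social network size a causal route to job satisfaction, so the correlation is explained by the shared upstream cause rather than a direct effect.

neighborhood trust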